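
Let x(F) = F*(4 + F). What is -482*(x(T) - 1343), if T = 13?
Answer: 540804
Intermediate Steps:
-482*(x(T) - 1343) = -482*(13*(4 + 13) - 1343) = -482*(13*17 - 1343) = -482*(221 - 1343) = -482*(-1122) = 540804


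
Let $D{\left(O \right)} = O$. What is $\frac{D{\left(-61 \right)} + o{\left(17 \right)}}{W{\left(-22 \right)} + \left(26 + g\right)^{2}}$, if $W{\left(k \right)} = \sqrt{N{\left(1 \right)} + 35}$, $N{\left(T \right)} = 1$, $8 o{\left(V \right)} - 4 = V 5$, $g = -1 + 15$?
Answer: $- \frac{399}{12848} \approx -0.031055$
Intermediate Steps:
$g = 14$
$o{\left(V \right)} = \frac{1}{2} + \frac{5 V}{8}$ ($o{\left(V \right)} = \frac{1}{2} + \frac{V 5}{8} = \frac{1}{2} + \frac{5 V}{8}$)
$W{\left(k \right)} = 6$ ($W{\left(k \right)} = \sqrt{1 + 35} = \sqrt{36} = 6$)
$\frac{D{\left(-61 \right)} + o{\left(17 \right)}}{W{\left(-22 \right)} + \left(26 + g\right)^{2}} = \frac{-61 + \left(\frac{1}{2} + \frac{5}{8} \cdot 17\right)}{6 + \left(26 + 14\right)^{2}} = \frac{-61 + \left(\frac{1}{2} + \frac{85}{8}\right)}{6 + 40^{2}} = \frac{-61 + \frac{89}{8}}{6 + 1600} = - \frac{399}{8 \cdot 1606} = \left(- \frac{399}{8}\right) \frac{1}{1606} = - \frac{399}{12848}$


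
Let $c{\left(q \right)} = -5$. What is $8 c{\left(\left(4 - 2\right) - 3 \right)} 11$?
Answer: $-440$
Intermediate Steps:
$8 c{\left(\left(4 - 2\right) - 3 \right)} 11 = 8 \left(-5\right) 11 = \left(-40\right) 11 = -440$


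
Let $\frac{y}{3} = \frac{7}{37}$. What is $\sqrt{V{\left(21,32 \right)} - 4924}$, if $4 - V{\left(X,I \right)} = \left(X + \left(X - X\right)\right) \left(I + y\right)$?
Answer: $\frac{i \sqrt{7671765}}{37} \approx 74.859 i$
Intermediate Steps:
$y = \frac{21}{37}$ ($y = 3 \cdot \frac{7}{37} = \frac{21}{37} \approx 0.56757$)
$V{\left(X,I \right)} = 4 - X \left(\frac{21}{37} + I\right)$ ($V{\left(X,I \right)} = 4 - \left(X + \left(X - X\right)\right) \left(I + \frac{21}{37}\right) = 4 - \left(X + 0\right) \left(\frac{21}{37} + I\right) = 4 - X \left(\frac{21}{37} + I\right)$)
$\sqrt{V{\left(21,32 \right)} - 4924} = \sqrt{\left(4 - \frac{441}{37} - 32 \cdot 21\right) - 4924} = \sqrt{\left(4 - \frac{441}{37} - 672\right) - 4924} = \sqrt{- \frac{25157}{37} - 4924} = \sqrt{- \frac{207345}{37}} = \frac{i \sqrt{7671765}}{37}$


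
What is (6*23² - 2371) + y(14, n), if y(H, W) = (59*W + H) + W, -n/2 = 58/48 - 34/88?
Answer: 7902/11 ≈ 718.36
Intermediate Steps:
n = -217/132 (n = -2*(58/48 - 34/88) = -2*(58*(1/48) - 34*1/88) = -2*(29/24 - 17/44) = -2*217/264 = -217/132 ≈ -1.6439)
y(H, W) = H + 60*W (y(H, W) = (H + 59*W) + W = H + 60*W)
(6*23² - 2371) + y(14, n) = (6*23² - 2371) + (14 + 60*(-217/132)) = (6*529 - 2371) + (14 - 1085/11) = (3174 - 2371) - 931/11 = 803 - 931/11 = 7902/11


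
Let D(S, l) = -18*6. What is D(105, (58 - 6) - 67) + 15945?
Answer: 15837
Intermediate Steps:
D(S, l) = -108
D(105, (58 - 6) - 67) + 15945 = -108 + 15945 = 15837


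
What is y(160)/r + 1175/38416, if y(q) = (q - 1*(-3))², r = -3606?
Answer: -508218827/69264048 ≈ -7.3374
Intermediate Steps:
y(q) = (3 + q)² (y(q) = (q + 3)² = (3 + q)²)
y(160)/r + 1175/38416 = (3 + 160)²/(-3606) + 1175/38416 = 163²*(-1/3606) + 1175*(1/38416) = 26569*(-1/3606) + 1175/38416 = -26569/3606 + 1175/38416 = -508218827/69264048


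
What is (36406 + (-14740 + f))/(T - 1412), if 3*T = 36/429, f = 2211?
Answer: -1138137/67304 ≈ -16.910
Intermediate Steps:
T = 4/143 (T = (36/429)/3 = (36*(1/429))/3 = (1/3)*(12/143) = 4/143 ≈ 0.027972)
(36406 + (-14740 + f))/(T - 1412) = (36406 + (-14740 + 2211))/(4/143 - 1412) = (36406 - 12529)/(-201912/143) = 23877*(-143/201912) = -1138137/67304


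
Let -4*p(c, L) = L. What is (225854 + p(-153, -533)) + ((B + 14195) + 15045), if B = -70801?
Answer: 737705/4 ≈ 1.8443e+5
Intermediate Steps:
p(c, L) = -L/4
(225854 + p(-153, -533)) + ((B + 14195) + 15045) = (225854 - 1/4*(-533)) + ((-70801 + 14195) + 15045) = (225854 + 533/4) + (-56606 + 15045) = 903949/4 - 41561 = 737705/4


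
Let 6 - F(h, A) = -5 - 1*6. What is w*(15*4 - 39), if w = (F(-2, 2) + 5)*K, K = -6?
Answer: -2772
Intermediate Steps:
F(h, A) = 17 (F(h, A) = 6 - (-5 - 1*6) = 6 - (-5 - 6) = 6 - 1*(-11) = 6 + 11 = 17)
w = -132 (w = (17 + 5)*(-6) = 22*(-6) = -132)
w*(15*4 - 39) = -132*(15*4 - 39) = -132*(60 - 39) = -132*21 = -2772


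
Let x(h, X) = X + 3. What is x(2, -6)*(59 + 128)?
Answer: -561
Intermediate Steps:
x(h, X) = 3 + X
x(2, -6)*(59 + 128) = (3 - 6)*(59 + 128) = -3*187 = -561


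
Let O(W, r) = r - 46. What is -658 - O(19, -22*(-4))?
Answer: -700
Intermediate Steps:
O(W, r) = -46 + r
-658 - O(19, -22*(-4)) = -658 - (-46 - 22*(-4)) = -658 - (-46 + 88) = -658 - 1*42 = -658 - 42 = -700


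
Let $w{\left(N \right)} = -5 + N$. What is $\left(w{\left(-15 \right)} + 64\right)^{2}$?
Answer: $1936$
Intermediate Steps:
$\left(w{\left(-15 \right)} + 64\right)^{2} = \left(\left(-5 - 15\right) + 64\right)^{2} = \left(-20 + 64\right)^{2} = 44^{2} = 1936$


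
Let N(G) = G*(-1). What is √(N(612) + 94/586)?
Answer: I*√52525817/293 ≈ 24.735*I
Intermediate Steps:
N(G) = -G
√(N(612) + 94/586) = √(-1*612 + 94/586) = √(-612 + 94*(1/586)) = √(-612 + 47/293) = √(-179269/293) = I*√52525817/293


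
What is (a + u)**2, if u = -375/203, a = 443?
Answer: 8019918916/41209 ≈ 1.9462e+5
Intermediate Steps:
u = -375/203 (u = -375*1/203 = -375/203 ≈ -1.8473)
(a + u)**2 = (443 - 375/203)**2 = (89554/203)**2 = 8019918916/41209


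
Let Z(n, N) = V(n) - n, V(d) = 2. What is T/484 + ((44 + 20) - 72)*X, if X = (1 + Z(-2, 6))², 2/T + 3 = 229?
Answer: -10938399/54692 ≈ -200.00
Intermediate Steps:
T = 1/113 (T = 2/(-3 + 229) = 2/226 = 2*(1/226) = 1/113 ≈ 0.0088496)
Z(n, N) = 2 - n
X = 25 (X = (1 + (2 - 1*(-2)))² = (1 + (2 + 2))² = (1 + 4)² = 5² = 25)
T/484 + ((44 + 20) - 72)*X = (1/113)/484 + ((44 + 20) - 72)*25 = (1/113)*(1/484) + (64 - 72)*25 = 1/54692 - 8*25 = 1/54692 - 200 = -10938399/54692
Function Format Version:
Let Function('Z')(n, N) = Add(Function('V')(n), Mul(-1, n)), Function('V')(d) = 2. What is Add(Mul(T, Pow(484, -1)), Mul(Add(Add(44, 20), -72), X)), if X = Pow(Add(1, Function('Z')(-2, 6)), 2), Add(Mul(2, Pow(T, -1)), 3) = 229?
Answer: Rational(-10938399, 54692) ≈ -200.00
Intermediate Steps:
T = Rational(1, 113) (T = Mul(2, Pow(Add(-3, 229), -1)) = Mul(2, Pow(226, -1)) = Mul(2, Rational(1, 226)) = Rational(1, 113) ≈ 0.0088496)
Function('Z')(n, N) = Add(2, Mul(-1, n))
X = 25 (X = Pow(Add(1, Add(2, Mul(-1, -2))), 2) = Pow(Add(1, Add(2, 2)), 2) = Pow(Add(1, 4), 2) = Pow(5, 2) = 25)
Add(Mul(T, Pow(484, -1)), Mul(Add(Add(44, 20), -72), X)) = Add(Mul(Rational(1, 113), Pow(484, -1)), Mul(Add(Add(44, 20), -72), 25)) = Add(Mul(Rational(1, 113), Rational(1, 484)), Mul(Add(64, -72), 25)) = Add(Rational(1, 54692), Mul(-8, 25)) = Add(Rational(1, 54692), -200) = Rational(-10938399, 54692)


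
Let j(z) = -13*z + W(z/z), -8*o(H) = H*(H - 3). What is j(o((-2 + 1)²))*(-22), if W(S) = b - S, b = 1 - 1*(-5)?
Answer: -77/2 ≈ -38.500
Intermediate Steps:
b = 6 (b = 1 + 5 = 6)
o(H) = -H*(-3 + H)/8 (o(H) = -H*(H - 3)/8 = -H*(-3 + H)/8)
W(S) = 6 - S
j(z) = 5 - 13*z (j(z) = -13*z + (6 - z/z) = -13*z + (6 - 1*1) = -13*z + (6 - 1) = -13*z + 5 = 5 - 13*z)
j(o((-2 + 1)²))*(-22) = (5 - 13*(-2 + 1)²*(3 - (-2 + 1)²)/8)*(-22) = (5 - 13*(-1)²*(3 - 1*(-1)²)/8)*(-22) = (5 - 13*(3 - 1*1)/8)*(-22) = (5 - 13*(3 - 1)/8)*(-22) = (5 - 13*2/8)*(-22) = (5 - 13*¼)*(-22) = (5 - 13/4)*(-22) = (7/4)*(-22) = -77/2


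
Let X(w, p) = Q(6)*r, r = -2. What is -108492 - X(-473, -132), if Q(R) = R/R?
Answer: -108490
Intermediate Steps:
Q(R) = 1
X(w, p) = -2 (X(w, p) = 1*(-2) = -2)
-108492 - X(-473, -132) = -108492 - 1*(-2) = -108492 + 2 = -108490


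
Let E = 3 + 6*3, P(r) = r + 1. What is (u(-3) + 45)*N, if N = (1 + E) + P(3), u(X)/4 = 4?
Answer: 1586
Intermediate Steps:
P(r) = 1 + r
u(X) = 16 (u(X) = 4*4 = 16)
E = 21 (E = 3 + 18 = 21)
N = 26 (N = (1 + 21) + (1 + 3) = 22 + 4 = 26)
(u(-3) + 45)*N = (16 + 45)*26 = 61*26 = 1586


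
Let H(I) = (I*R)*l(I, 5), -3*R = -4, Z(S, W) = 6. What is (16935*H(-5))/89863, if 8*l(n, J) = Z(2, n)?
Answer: -84675/89863 ≈ -0.94227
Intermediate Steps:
l(n, J) = ¾ (l(n, J) = (⅛)*6 = ¾)
R = 4/3 (R = -⅓*(-4) = 4/3 ≈ 1.3333)
H(I) = I (H(I) = (I*(4/3))*(¾) = (4*I/3)*(¾) = I)
(16935*H(-5))/89863 = (16935*(-5))/89863 = -84675*1/89863 = -84675/89863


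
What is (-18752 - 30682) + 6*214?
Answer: -48150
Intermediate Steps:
(-18752 - 30682) + 6*214 = -49434 + 1284 = -48150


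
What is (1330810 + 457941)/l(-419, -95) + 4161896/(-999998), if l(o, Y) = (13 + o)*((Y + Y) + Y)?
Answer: 653587218169/57854884290 ≈ 11.297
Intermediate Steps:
l(o, Y) = 3*Y*(13 + o) (l(o, Y) = (13 + o)*(2*Y + Y) = (13 + o)*(3*Y) = 3*Y*(13 + o))
(1330810 + 457941)/l(-419, -95) + 4161896/(-999998) = (1330810 + 457941)/((3*(-95)*(13 - 419))) + 4161896/(-999998) = 1788751/((3*(-95)*(-406))) + 4161896*(-1/999998) = 1788751/115710 - 2080948/499999 = 653587218169/57854884290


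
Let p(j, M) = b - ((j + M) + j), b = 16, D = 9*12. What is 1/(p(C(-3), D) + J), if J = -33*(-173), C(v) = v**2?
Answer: 1/5599 ≈ 0.00017860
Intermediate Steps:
D = 108
J = 5709
p(j, M) = 16 - M - 2*j (p(j, M) = 16 - ((j + M) + j) = 16 - ((M + j) + j) = 16 - (M + 2*j) = 16 + (-M - 2*j) = 16 - M - 2*j)
1/(p(C(-3), D) + J) = 1/((16 - 1*108 - 2*(-3)**2) + 5709) = 1/((16 - 108 - 2*9) + 5709) = 1/((16 - 108 - 18) + 5709) = 1/(-110 + 5709) = 1/5599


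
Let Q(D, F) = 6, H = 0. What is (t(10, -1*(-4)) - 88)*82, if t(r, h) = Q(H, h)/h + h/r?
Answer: -35301/5 ≈ -7060.2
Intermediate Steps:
t(r, h) = 6/h + h/r
(t(10, -1*(-4)) - 88)*82 = ((6/((-1*(-4))) - 1*(-4)/10) - 88)*82 = ((6/4 + 4*(⅒)) - 88)*82 = ((6*(¼) + ⅖) - 88)*82 = ((3/2 + ⅖) - 88)*82 = (19/10 - 88)*82 = -861/10*82 = -35301/5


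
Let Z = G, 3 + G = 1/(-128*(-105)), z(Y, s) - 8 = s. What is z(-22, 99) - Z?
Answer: 1478399/13440 ≈ 110.00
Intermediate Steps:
z(Y, s) = 8 + s
G = -40319/13440 (G = -3 + 1/(-128*(-105)) = -3 + 1/13440 = -40319/13440 ≈ -2.9999)
Z = -40319/13440 ≈ -2.9999
z(-22, 99) - Z = (8 + 99) - 1*(-40319/13440) = 107 + 40319/13440 = 1478399/13440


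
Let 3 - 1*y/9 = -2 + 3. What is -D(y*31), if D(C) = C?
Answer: -558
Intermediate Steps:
y = 18 (y = 27 - 9*(-2 + 3) = 27 - 9*1 = 27 - 9 = 18)
-D(y*31) = -18*31 = -1*558 = -558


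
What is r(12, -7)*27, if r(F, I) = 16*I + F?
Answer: -2700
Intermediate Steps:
r(F, I) = F + 16*I
r(12, -7)*27 = (12 + 16*(-7))*27 = (12 - 112)*27 = -100*27 = -2700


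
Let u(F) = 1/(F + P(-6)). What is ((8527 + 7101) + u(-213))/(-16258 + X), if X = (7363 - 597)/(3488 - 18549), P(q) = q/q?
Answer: -49899126235/51912122848 ≈ -0.96122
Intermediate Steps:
P(q) = 1
u(F) = 1/(1 + F) (u(F) = 1/(F + 1) = 1/(1 + F))
X = -6766/15061 (X = 6766/(-15061) = 6766*(-1/15061) = -6766/15061 ≈ -0.44924)
((8527 + 7101) + u(-213))/(-16258 + X) = ((8527 + 7101) + 1/(1 - 213))/(-16258 - 6766/15061) = (15628 + 1/(-212))/(-244868504/15061) = (15628 - 1/212)*(-15061/244868504) = (3313135/212)*(-15061/244868504) = -49899126235/51912122848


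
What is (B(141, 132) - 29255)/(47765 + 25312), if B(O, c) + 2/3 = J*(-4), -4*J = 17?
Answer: -87716/219231 ≈ -0.40011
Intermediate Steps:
J = -17/4 (J = -¼*17 = -17/4 ≈ -4.2500)
B(O, c) = 49/3 (B(O, c) = -⅔ - 17/4*(-4) = -⅔ + 17 = 49/3)
(B(141, 132) - 29255)/(47765 + 25312) = (49/3 - 29255)/(47765 + 25312) = -87716/3/73077 = -87716/3*1/73077 = -87716/219231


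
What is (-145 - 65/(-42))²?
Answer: 36300625/1764 ≈ 20579.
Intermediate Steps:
(-145 - 65/(-42))² = (-145 - 65*(-1/42))² = (-145 + 65/42)² = (-6025/42)² = 36300625/1764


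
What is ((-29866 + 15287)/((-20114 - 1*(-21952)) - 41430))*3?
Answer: 43737/39592 ≈ 1.1047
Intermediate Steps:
((-29866 + 15287)/((-20114 - 1*(-21952)) - 41430))*3 = -14579/((-20114 + 21952) - 41430)*3 = -14579/(1838 - 41430)*3 = -14579/(-39592)*3 = -14579*(-1/39592)*3 = (14579/39592)*3 = 43737/39592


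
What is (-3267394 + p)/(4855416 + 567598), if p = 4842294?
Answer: 787450/2711507 ≈ 0.29041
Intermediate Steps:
(-3267394 + p)/(4855416 + 567598) = (-3267394 + 4842294)/(4855416 + 567598) = 1574900/5423014 = 1574900*(1/5423014) = 787450/2711507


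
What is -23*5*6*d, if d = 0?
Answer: 0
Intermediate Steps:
-23*5*6*d = -23*5*6*0 = -690*0 = -23*0 = 0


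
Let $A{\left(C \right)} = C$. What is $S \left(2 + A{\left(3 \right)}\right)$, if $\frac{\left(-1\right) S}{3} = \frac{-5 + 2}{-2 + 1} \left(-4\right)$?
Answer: $180$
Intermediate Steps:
$S = 36$ ($S = - 3 \frac{-5 + 2}{-2 + 1} \left(-4\right) = - 3 - \frac{3}{-1} \left(-4\right) = - 3 \left(-3\right) \left(-1\right) \left(-4\right) = - 3 \cdot 3 \left(-4\right) = \left(-3\right) \left(-12\right) = 36$)
$S \left(2 + A{\left(3 \right)}\right) = 36 \left(2 + 3\right) = 36 \cdot 5 = 180$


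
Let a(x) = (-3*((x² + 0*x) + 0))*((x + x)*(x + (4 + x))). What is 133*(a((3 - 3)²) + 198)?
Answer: 26334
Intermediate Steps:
a(x) = -6*x³*(4 + 2*x) (a(x) = (-3*((x² + 0) + 0))*((2*x)*(4 + 2*x)) = (-3*(x² + 0))*(2*x*(4 + 2*x)) = (-3*x²)*(2*x*(4 + 2*x)) = -6*x³*(4 + 2*x))
133*(a((3 - 3)²) + 198) = 133*(12*((3 - 3)²)³*(-2 - (3 - 3)²) + 198) = 133*(12*(0²)³*(-2 - 1*0²) + 198) = 133*(12*0³*(-2 - 1*0) + 198) = 133*(12*0*(-2 + 0) + 198) = 133*(12*0*(-2) + 198) = 133*(0 + 198) = 133*198 = 26334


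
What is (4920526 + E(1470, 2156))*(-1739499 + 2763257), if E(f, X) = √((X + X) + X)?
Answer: 5037427856708 + 14332612*√33 ≈ 5.0375e+12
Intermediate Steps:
E(f, X) = √3*√X (E(f, X) = √(2*X + X) = √(3*X) = √3*√X)
(4920526 + E(1470, 2156))*(-1739499 + 2763257) = (4920526 + √3*√2156)*(-1739499 + 2763257) = (4920526 + √3*(14*√11))*1023758 = (4920526 + 14*√33)*1023758 = 5037427856708 + 14332612*√33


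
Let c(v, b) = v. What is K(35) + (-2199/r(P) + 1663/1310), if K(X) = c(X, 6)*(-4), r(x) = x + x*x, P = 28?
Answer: -75225567/531860 ≈ -141.44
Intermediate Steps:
r(x) = x + x²
K(X) = -4*X (K(X) = X*(-4) = -4*X)
K(35) + (-2199/r(P) + 1663/1310) = -4*35 + (-2199*1/(28*(1 + 28)) + 1663/1310) = -140 + (-2199/(28*29) + 1663*(1/1310)) = -140 + (-2199/812 + 1663/1310) = -140 - 765167/531860 = -75225567/531860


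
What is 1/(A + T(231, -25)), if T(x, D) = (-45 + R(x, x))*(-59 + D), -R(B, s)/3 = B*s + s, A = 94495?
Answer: 1/13603459 ≈ 7.3511e-8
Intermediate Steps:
R(B, s) = -3*s - 3*B*s (R(B, s) = -3*(B*s + s) = -3*(s + B*s) = -3*s - 3*B*s)
T(x, D) = (-59 + D)*(-45 - 3*x*(1 + x)) (T(x, D) = (-45 - 3*x*(1 + x))*(-59 + D) = (-59 + D)*(-45 - 3*x*(1 + x)))
1/(A + T(231, -25)) = 1/(94495 + (2655 - 45*(-25) + 177*231*(1 + 231) - 3*(-25)*231*(1 + 231))) = 1/(94495 + (2655 + 1125 + 177*231*232 - 3*(-25)*231*232)) = 1/(94495 + (2655 + 1125 + 9485784 + 4019400)) = 1/(94495 + 13508964) = 1/13603459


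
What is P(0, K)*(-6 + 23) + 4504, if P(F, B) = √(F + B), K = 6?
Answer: 4504 + 17*√6 ≈ 4545.6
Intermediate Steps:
P(F, B) = √(B + F)
P(0, K)*(-6 + 23) + 4504 = √(6 + 0)*(-6 + 23) + 4504 = √6*17 + 4504 = 17*√6 + 4504 = 4504 + 17*√6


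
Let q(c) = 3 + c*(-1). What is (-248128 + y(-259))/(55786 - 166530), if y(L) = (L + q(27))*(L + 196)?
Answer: 230299/110744 ≈ 2.0796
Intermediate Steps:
q(c) = 3 - c
y(L) = (-24 + L)*(196 + L) (y(L) = (L + (3 - 1*27))*(L + 196) = (L + (3 - 27))*(196 + L) = (L - 24)*(196 + L) = (-24 + L)*(196 + L))
(-248128 + y(-259))/(55786 - 166530) = (-248128 + (-4704 + (-259)² + 172*(-259)))/(55786 - 166530) = (-248128 + (-4704 + 67081 - 44548))/(-110744) = (-248128 + 17829)*(-1/110744) = -230299*(-1/110744) = 230299/110744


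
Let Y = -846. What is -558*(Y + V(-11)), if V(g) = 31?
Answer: 454770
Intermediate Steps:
-558*(Y + V(-11)) = -558*(-846 + 31) = -558*(-815) = 454770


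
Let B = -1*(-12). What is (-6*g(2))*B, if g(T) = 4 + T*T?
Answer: -576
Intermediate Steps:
g(T) = 4 + T**2
B = 12
(-6*g(2))*B = -6*(4 + 2**2)*12 = -6*(4 + 4)*12 = -6*8*12 = -48*12 = -576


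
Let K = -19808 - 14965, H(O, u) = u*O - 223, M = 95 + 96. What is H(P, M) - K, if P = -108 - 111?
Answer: -7279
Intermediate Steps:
M = 191
P = -219
H(O, u) = -223 + O*u (H(O, u) = O*u - 223 = -223 + O*u)
K = -34773
H(P, M) - K = (-223 - 219*191) - 1*(-34773) = (-223 - 41829) + 34773 = -42052 + 34773 = -7279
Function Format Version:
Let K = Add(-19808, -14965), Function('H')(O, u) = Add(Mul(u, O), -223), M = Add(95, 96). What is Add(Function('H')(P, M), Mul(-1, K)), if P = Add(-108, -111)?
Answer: -7279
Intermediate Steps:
M = 191
P = -219
Function('H')(O, u) = Add(-223, Mul(O, u)) (Function('H')(O, u) = Add(Mul(O, u), -223) = Add(-223, Mul(O, u)))
K = -34773
Add(Function('H')(P, M), Mul(-1, K)) = Add(Add(-223, Mul(-219, 191)), Mul(-1, -34773)) = Add(Add(-223, -41829), 34773) = Add(-42052, 34773) = -7279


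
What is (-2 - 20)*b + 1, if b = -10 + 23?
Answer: -285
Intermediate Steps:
b = 13
(-2 - 20)*b + 1 = (-2 - 20)*13 + 1 = -22*13 + 1 = -286 + 1 = -285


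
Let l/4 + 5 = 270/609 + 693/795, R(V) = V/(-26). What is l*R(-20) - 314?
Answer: -45504094/139867 ≈ -325.34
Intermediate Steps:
R(V) = -V/26 (R(V) = V*(-1/26) = -V/26)
l = -792928/53795 (l = -20 + 4*(270/609 + 693/795) = -20 + 4*(270*(1/609) + 693*(1/795)) = -20 + 4*(90/203 + 231/265) = -20 + 4*(70743/53795) = -20 + 282972/53795 = -792928/53795 ≈ -14.740)
l*R(-20) - 314 = -(-396464)*(-20)/699335 - 314 = -792928/53795*10/13 - 314 = -1585856/139867 - 314 = -45504094/139867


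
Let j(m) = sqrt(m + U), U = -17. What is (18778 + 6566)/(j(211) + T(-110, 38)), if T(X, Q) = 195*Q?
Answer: 93899520/27453953 - 12672*sqrt(194)/27453953 ≈ 3.4138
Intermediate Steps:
j(m) = sqrt(-17 + m) (j(m) = sqrt(m - 17) = sqrt(-17 + m))
(18778 + 6566)/(j(211) + T(-110, 38)) = (18778 + 6566)/(sqrt(-17 + 211) + 195*38) = 25344/(sqrt(194) + 7410) = 25344/(7410 + sqrt(194))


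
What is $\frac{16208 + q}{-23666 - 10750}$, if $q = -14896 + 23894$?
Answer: $- \frac{4201}{5736} \approx -0.73239$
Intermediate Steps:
$q = 8998$
$\frac{16208 + q}{-23666 - 10750} = \frac{16208 + 8998}{-23666 - 10750} = \frac{25206}{-23666 - 10750} = \frac{25206}{-34416} = 25206 \left(- \frac{1}{34416}\right) = - \frac{4201}{5736}$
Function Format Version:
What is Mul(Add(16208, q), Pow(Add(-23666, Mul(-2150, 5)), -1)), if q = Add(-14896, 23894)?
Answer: Rational(-4201, 5736) ≈ -0.73239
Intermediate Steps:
q = 8998
Mul(Add(16208, q), Pow(Add(-23666, Mul(-2150, 5)), -1)) = Mul(Add(16208, 8998), Pow(Add(-23666, Mul(-2150, 5)), -1)) = Mul(25206, Pow(Add(-23666, -10750), -1)) = Mul(25206, Pow(-34416, -1)) = Mul(25206, Rational(-1, 34416)) = Rational(-4201, 5736)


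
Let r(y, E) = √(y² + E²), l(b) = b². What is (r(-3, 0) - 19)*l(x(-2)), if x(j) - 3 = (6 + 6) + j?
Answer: -2704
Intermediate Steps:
x(j) = 15 + j (x(j) = 3 + ((6 + 6) + j) = 3 + (12 + j) = 15 + j)
r(y, E) = √(E² + y²)
(r(-3, 0) - 19)*l(x(-2)) = (√(0² + (-3)²) - 19)*(15 - 2)² = (√(0 + 9) - 19)*13² = (√9 - 19)*169 = (3 - 19)*169 = -16*169 = -2704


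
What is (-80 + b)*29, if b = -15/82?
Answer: -190675/82 ≈ -2325.3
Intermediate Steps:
b = -15/82 (b = -15*1/82 = -15/82 ≈ -0.18293)
(-80 + b)*29 = (-80 - 15/82)*29 = -6575/82*29 = -190675/82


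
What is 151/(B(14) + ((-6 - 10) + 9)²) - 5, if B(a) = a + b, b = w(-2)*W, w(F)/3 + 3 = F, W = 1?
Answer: -89/48 ≈ -1.8542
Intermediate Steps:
w(F) = -9 + 3*F
b = -15 (b = (-9 + 3*(-2))*1 = (-9 - 6)*1 = -15*1 = -15)
B(a) = -15 + a (B(a) = a - 15 = -15 + a)
151/(B(14) + ((-6 - 10) + 9)²) - 5 = 151/((-15 + 14) + ((-6 - 10) + 9)²) - 5 = 151/(-1 + (-16 + 9)²) - 5 = 151/(-1 + (-7)²) - 5 = 151/(-1 + 49) - 5 = 151/48 - 5 = -89/48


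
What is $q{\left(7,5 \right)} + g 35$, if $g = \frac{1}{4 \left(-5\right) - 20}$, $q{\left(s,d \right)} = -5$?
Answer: $- \frac{47}{8} \approx -5.875$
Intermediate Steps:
$g = - \frac{1}{40}$ ($g = \frac{1}{-20 - 20} = \frac{1}{-40} = - \frac{1}{40} \approx -0.025$)
$q{\left(7,5 \right)} + g 35 = -5 - \frac{7}{8} = - \frac{47}{8}$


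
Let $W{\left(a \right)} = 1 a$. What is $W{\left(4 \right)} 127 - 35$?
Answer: $473$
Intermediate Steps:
$W{\left(a \right)} = a$
$W{\left(4 \right)} 127 - 35 = 4 \cdot 127 - 35 = 508 - 35 = 473$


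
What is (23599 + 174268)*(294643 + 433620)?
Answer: 144099215021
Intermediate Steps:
(23599 + 174268)*(294643 + 433620) = 197867*728263 = 144099215021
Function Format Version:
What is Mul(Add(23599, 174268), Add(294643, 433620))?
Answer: 144099215021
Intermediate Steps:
Mul(Add(23599, 174268), Add(294643, 433620)) = Mul(197867, 728263) = 144099215021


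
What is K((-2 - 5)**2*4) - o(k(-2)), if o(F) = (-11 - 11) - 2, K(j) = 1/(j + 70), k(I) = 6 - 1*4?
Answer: 6385/266 ≈ 24.004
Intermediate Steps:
k(I) = 2 (k(I) = 6 - 4 = 2)
K(j) = 1/(70 + j)
o(F) = -24 (o(F) = -22 - 2 = -24)
K((-2 - 5)**2*4) - o(k(-2)) = 1/(70 + (-2 - 5)**2*4) - 1*(-24) = 1/(70 + (-7)**2*4) + 24 = 1/(70 + 49*4) + 24 = 1/(70 + 196) + 24 = 1/266 + 24 = 6385/266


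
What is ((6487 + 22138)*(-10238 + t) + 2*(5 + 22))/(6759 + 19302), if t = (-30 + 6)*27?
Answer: -311611696/26061 ≈ -11957.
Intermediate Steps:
t = -648 (t = -24*27 = -648)
((6487 + 22138)*(-10238 + t) + 2*(5 + 22))/(6759 + 19302) = ((6487 + 22138)*(-10238 - 648) + 2*(5 + 22))/(6759 + 19302) = (28625*(-10886) + 2*27)/26061 = (-311611750 + 54)*(1/26061) = -311611696*1/26061 = -311611696/26061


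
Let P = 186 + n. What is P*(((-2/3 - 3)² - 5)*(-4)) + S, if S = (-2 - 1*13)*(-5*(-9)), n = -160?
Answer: -13979/9 ≈ -1553.2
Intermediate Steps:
P = 26 (P = 186 - 160 = 26)
S = -675 (S = (-2 - 13)*45 = -15*45 = -675)
P*(((-2/3 - 3)² - 5)*(-4)) + S = 26*(((-2/3 - 3)² - 5)*(-4)) - 675 = 26*(((-2*⅓ - 3)² - 5)*(-4)) - 675 = 26*(((-⅔ - 3)² - 5)*(-4)) - 675 = 26*(((-11/3)² - 5)*(-4)) - 675 = 26*((121/9 - 5)*(-4)) - 675 = 26*((76/9)*(-4)) - 675 = 26*(-304/9) - 675 = -7904/9 - 675 = -13979/9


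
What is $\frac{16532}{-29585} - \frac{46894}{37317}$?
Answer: $- \frac{2004283634}{1104023445} \approx -1.8154$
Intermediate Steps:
$\frac{16532}{-29585} - \frac{46894}{37317} = 16532 \left(- \frac{1}{29585}\right) - \frac{46894}{37317} = - \frac{16532}{29585} - \frac{46894}{37317} = - \frac{2004283634}{1104023445}$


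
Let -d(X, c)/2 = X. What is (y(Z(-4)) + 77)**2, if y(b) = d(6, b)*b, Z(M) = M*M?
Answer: 13225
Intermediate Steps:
d(X, c) = -2*X
Z(M) = M**2
y(b) = -12*b (y(b) = (-2*6)*b = -12*b)
(y(Z(-4)) + 77)**2 = (-12*(-4)**2 + 77)**2 = (-12*16 + 77)**2 = (-192 + 77)**2 = (-115)**2 = 13225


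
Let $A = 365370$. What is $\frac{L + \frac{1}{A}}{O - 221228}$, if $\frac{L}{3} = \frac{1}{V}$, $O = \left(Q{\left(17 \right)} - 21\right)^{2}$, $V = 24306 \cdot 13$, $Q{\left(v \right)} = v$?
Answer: $- \frac{58837}{1064111585583930} \approx -5.5292 \cdot 10^{-11}$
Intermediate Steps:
$V = 315978$
$O = 16$ ($O = \left(17 - 21\right)^{2} = \left(-4\right)^{2} = 16$)
$L = \frac{1}{105326}$ ($L = \frac{3}{315978} = 3 \cdot \frac{1}{315978} = \frac{1}{105326} \approx 9.4943 \cdot 10^{-6}$)
$\frac{L + \frac{1}{A}}{O - 221228} = \frac{\frac{1}{105326} + \frac{1}{365370}}{16 - 221228} = \frac{117674}{9620740155 \left(16 - 221228\right)} = \frac{117674}{9620740155 \left(-221212\right)} = \frac{117674}{9620740155} \left(- \frac{1}{221212}\right) = - \frac{58837}{1064111585583930}$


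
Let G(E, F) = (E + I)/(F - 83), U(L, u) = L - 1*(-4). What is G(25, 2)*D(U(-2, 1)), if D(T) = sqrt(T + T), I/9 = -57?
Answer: 976/81 ≈ 12.049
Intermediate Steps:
I = -513 (I = 9*(-57) = -513)
U(L, u) = 4 + L (U(L, u) = L + 4 = 4 + L)
G(E, F) = (-513 + E)/(-83 + F) (G(E, F) = (E - 513)/(F - 83) = (-513 + E)/(-83 + F))
D(T) = sqrt(2)*sqrt(T) (D(T) = sqrt(2*T) = sqrt(2)*sqrt(T))
G(25, 2)*D(U(-2, 1)) = ((-513 + 25)/(-83 + 2))*(sqrt(2)*sqrt(4 - 2)) = (-488/(-81))*(sqrt(2)*sqrt(2)) = -1/81*(-488)*2 = (488/81)*2 = 976/81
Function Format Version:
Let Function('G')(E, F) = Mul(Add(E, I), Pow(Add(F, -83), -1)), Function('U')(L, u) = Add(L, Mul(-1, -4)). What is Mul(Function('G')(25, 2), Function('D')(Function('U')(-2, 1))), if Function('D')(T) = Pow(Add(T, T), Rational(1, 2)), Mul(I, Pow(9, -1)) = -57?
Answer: Rational(976, 81) ≈ 12.049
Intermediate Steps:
I = -513 (I = Mul(9, -57) = -513)
Function('U')(L, u) = Add(4, L) (Function('U')(L, u) = Add(L, 4) = Add(4, L))
Function('G')(E, F) = Mul(Pow(Add(-83, F), -1), Add(-513, E)) (Function('G')(E, F) = Mul(Add(E, -513), Pow(Add(F, -83), -1)) = Mul(Add(-513, E), Pow(Add(-83, F), -1)) = Mul(Pow(Add(-83, F), -1), Add(-513, E)))
Function('D')(T) = Mul(Pow(2, Rational(1, 2)), Pow(T, Rational(1, 2))) (Function('D')(T) = Pow(Mul(2, T), Rational(1, 2)) = Mul(Pow(2, Rational(1, 2)), Pow(T, Rational(1, 2))))
Mul(Function('G')(25, 2), Function('D')(Function('U')(-2, 1))) = Mul(Mul(Pow(Add(-83, 2), -1), Add(-513, 25)), Mul(Pow(2, Rational(1, 2)), Pow(Add(4, -2), Rational(1, 2)))) = Mul(Mul(Pow(-81, -1), -488), Mul(Pow(2, Rational(1, 2)), Pow(2, Rational(1, 2)))) = Mul(Mul(Rational(-1, 81), -488), 2) = Mul(Rational(488, 81), 2) = Rational(976, 81)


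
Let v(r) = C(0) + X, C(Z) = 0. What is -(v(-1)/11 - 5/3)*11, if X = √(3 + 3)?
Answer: 55/3 - √6 ≈ 15.884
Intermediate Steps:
X = √6 ≈ 2.4495
v(r) = √6 (v(r) = 0 + √6 = √6)
-(v(-1)/11 - 5/3)*11 = -(√6/11 - 5/3)*11 = -(-5/3 + √6/11)*11 = (5/3 - √6/11)*11 = 55/3 - √6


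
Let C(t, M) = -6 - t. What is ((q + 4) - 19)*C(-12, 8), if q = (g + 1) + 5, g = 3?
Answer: -36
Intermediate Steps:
q = 9 (q = (3 + 1) + 5 = 4 + 5 = 9)
((q + 4) - 19)*C(-12, 8) = ((9 + 4) - 19)*(-6 - 1*(-12)) = (13 - 19)*(-6 + 12) = -6*6 = -36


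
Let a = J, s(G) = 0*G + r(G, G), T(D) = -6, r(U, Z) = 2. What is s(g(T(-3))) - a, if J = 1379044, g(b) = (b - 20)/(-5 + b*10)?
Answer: -1379042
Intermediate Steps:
g(b) = (-20 + b)/(-5 + 10*b)
s(G) = 2 (s(G) = 0*G + 2 = 0 + 2 = 2)
a = 1379044
s(g(T(-3))) - a = 2 - 1*1379044 = 2 - 1379044 = -1379042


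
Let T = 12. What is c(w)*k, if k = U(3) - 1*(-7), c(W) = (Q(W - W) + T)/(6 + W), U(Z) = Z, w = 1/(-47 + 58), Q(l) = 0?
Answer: 1320/67 ≈ 19.701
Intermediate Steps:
w = 1/11 ≈ 0.090909
c(W) = 12/(6 + W) (c(W) = (0 + 12)/(6 + W) = 12/(6 + W))
k = 10 (k = 3 - 1*(-7) = 3 + 7 = 10)
c(w)*k = (12/(6 + 1/11))*10 = (12/(67/11))*10 = (12*(11/67))*10 = (132/67)*10 = 1320/67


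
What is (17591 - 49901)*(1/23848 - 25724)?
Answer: 9910542438405/11924 ≈ 8.3114e+8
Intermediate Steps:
(17591 - 49901)*(1/23848 - 25724) = -32310*(1/23848 - 25724) = -32310*(-613465951/23848) = 9910542438405/11924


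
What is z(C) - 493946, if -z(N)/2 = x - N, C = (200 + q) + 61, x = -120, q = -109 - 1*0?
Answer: -493402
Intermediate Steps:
q = -109 (q = -109 + 0 = -109)
C = 152 (C = (200 - 109) + 61 = 91 + 61 = 152)
z(N) = 240 + 2*N (z(N) = -2*(-120 - N) = 240 + 2*N)
z(C) - 493946 = (240 + 2*152) - 493946 = (240 + 304) - 493946 = 544 - 493946 = -493402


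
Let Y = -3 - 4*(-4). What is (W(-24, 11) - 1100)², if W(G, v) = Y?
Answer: 1181569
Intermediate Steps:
Y = 13 (Y = -3 + 16 = 13)
W(G, v) = 13
(W(-24, 11) - 1100)² = (13 - 1100)² = (-1087)² = 1181569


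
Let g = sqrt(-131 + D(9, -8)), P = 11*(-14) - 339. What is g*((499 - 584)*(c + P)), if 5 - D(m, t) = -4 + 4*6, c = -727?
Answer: 103700*I*sqrt(146) ≈ 1.253e+6*I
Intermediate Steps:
D(m, t) = -15 (D(m, t) = 5 - (-4 + 4*6) = 5 - (-4 + 24) = 5 - 1*20 = 5 - 20 = -15)
P = -493 (P = -154 - 339 = -493)
g = I*sqrt(146) (g = sqrt(-131 - 15) = sqrt(-146) = I*sqrt(146) ≈ 12.083*I)
g*((499 - 584)*(c + P)) = (I*sqrt(146))*((499 - 584)*(-727 - 493)) = (I*sqrt(146))*(-85*(-1220)) = (I*sqrt(146))*103700 = 103700*I*sqrt(146)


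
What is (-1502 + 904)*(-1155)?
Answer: 690690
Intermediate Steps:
(-1502 + 904)*(-1155) = -598*(-1155) = 690690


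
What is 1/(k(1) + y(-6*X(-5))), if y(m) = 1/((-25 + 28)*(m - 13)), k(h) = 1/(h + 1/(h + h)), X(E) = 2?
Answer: 75/49 ≈ 1.5306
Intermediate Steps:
k(h) = 1/(h + 1/(2*h))
y(m) = 1/(-39 + 3*m) (y(m) = 1/(3*(-13 + m)) = 1/(-39 + 3*m))
1/(k(1) + y(-6*X(-5))) = 1/(2*1/(1 + 2*1²) + 1/(3*(-13 - 6*2))) = 1/(2*1/(1 + 2*1) + 1/(3*(-13 - 12))) = 1/(2*1/(1 + 2) + (⅓)/(-25)) = 1/(2*1/3 + (⅓)*(-1/25)) = 1/(2*1*(⅓) - 1/75) = 1/(⅔ - 1/75) = 1/(49/75) = 75/49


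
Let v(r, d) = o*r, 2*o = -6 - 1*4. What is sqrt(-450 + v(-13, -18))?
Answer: I*sqrt(385) ≈ 19.621*I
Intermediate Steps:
o = -5 (o = (-6 - 1*4)/2 = (-6 - 4)/2 = (1/2)*(-10) = -5)
v(r, d) = -5*r
sqrt(-450 + v(-13, -18)) = sqrt(-450 - 5*(-13)) = sqrt(-450 + 65) = sqrt(-385) = I*sqrt(385)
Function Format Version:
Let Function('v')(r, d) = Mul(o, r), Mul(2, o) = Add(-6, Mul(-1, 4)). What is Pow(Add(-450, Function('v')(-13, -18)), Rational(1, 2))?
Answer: Mul(I, Pow(385, Rational(1, 2))) ≈ Mul(19.621, I)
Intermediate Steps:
o = -5 (o = Mul(Rational(1, 2), Add(-6, Mul(-1, 4))) = Mul(Rational(1, 2), Add(-6, -4)) = Mul(Rational(1, 2), -10) = -5)
Function('v')(r, d) = Mul(-5, r)
Pow(Add(-450, Function('v')(-13, -18)), Rational(1, 2)) = Pow(Add(-450, Mul(-5, -13)), Rational(1, 2)) = Pow(Add(-450, 65), Rational(1, 2)) = Pow(-385, Rational(1, 2)) = Mul(I, Pow(385, Rational(1, 2)))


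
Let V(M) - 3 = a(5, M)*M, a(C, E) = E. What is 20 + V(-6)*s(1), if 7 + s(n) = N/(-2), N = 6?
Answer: -370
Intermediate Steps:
V(M) = 3 + M² (V(M) = 3 + M*M = 3 + M²)
s(n) = -10 (s(n) = -7 + 6/(-2) = -7 + 6*(-½) = -7 - 3 = -10)
20 + V(-6)*s(1) = 20 + (3 + (-6)²)*(-10) = 20 + (3 + 36)*(-10) = 20 + 39*(-10) = 20 - 390 = -370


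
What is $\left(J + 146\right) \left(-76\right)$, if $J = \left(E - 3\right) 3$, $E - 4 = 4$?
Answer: $-12236$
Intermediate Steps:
$E = 8$ ($E = 4 + 4 = 8$)
$J = 15$ ($J = \left(8 - 3\right) 3 = 5 \cdot 3 = 15$)
$\left(J + 146\right) \left(-76\right) = \left(15 + 146\right) \left(-76\right) = 161 \left(-76\right) = -12236$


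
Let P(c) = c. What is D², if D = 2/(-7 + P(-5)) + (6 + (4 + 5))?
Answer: 7921/36 ≈ 220.03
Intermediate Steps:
D = 89/6 (D = 2/(-7 - 5) + (6 + (4 + 5)) = 2/(-12) + (6 + 9) = 2*(-1/12) + 15 = -⅙ + 15 = 89/6 ≈ 14.833)
D² = (89/6)² = 7921/36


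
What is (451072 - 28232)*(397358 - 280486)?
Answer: 49418156480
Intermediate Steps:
(451072 - 28232)*(397358 - 280486) = 422840*116872 = 49418156480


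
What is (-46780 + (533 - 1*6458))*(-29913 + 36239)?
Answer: -333411830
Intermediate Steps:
(-46780 + (533 - 1*6458))*(-29913 + 36239) = (-46780 + (533 - 6458))*6326 = (-46780 - 5925)*6326 = -52705*6326 = -333411830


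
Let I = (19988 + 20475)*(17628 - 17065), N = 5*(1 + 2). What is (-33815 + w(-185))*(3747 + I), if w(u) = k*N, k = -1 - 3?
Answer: -771822092000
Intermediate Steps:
N = 15 (N = 5*3 = 15)
k = -4
I = 22780669 (I = 40463*563 = 22780669)
w(u) = -60 (w(u) = -4*15 = -60)
(-33815 + w(-185))*(3747 + I) = (-33815 - 60)*(3747 + 22780669) = -33875*22784416 = -771822092000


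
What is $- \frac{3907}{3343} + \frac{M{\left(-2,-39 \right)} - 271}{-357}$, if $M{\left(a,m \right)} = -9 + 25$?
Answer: $- \frac{10634}{23401} \approx -0.45442$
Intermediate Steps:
$M{\left(a,m \right)} = 16$
$- \frac{3907}{3343} + \frac{M{\left(-2,-39 \right)} - 271}{-357} = - \frac{3907}{3343} + \frac{16 - 271}{-357} = \left(-3907\right) \frac{1}{3343} + \left(16 - 271\right) \left(- \frac{1}{357}\right) = - \frac{3907}{3343} - - \frac{5}{7} = - \frac{3907}{3343} + \frac{5}{7} = - \frac{10634}{23401}$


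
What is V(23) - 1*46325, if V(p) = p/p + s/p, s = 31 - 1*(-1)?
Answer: -1065420/23 ≈ -46323.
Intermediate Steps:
s = 32 (s = 31 + 1 = 32)
V(p) = 1 + 32/p (V(p) = p/p + 32/p = 1 + 32/p)
V(23) - 1*46325 = (32 + 23)/23 - 1*46325 = (1/23)*55 - 46325 = 55/23 - 46325 = -1065420/23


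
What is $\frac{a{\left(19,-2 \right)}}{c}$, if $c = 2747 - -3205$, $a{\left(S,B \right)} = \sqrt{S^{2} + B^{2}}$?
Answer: $\frac{\sqrt{365}}{5952} \approx 0.0032098$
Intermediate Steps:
$a{\left(S,B \right)} = \sqrt{B^{2} + S^{2}}$
$c = 5952$ ($c = 2747 + 3205 = 5952$)
$\frac{a{\left(19,-2 \right)}}{c} = \frac{\sqrt{\left(-2\right)^{2} + 19^{2}}}{5952} = \sqrt{4 + 361} \cdot \frac{1}{5952} = \sqrt{365} \cdot \frac{1}{5952} = \frac{\sqrt{365}}{5952}$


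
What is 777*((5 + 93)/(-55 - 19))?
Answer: -1029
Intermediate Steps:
777*((5 + 93)/(-55 - 19)) = 777*(98/(-74)) = 777*(98*(-1/74)) = 777*(-49/37) = -1029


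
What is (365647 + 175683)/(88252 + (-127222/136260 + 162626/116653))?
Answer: 138782498942700/22625564805667 ≈ 6.1339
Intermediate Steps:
(365647 + 175683)/(88252 + (-127222/136260 + 162626/116653)) = 541330/(88252 + (-127222*1/136260 + 162626*(1/116653))) = 541330/(88252 + (-63611/68130 + 5246/3763)) = 541330/(88252 + 118041787/256373190) = 541330/(22625564805667/256373190) = 541330*(256373190/22625564805667) = 138782498942700/22625564805667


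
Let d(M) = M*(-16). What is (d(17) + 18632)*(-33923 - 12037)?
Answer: -843825600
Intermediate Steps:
d(M) = -16*M
(d(17) + 18632)*(-33923 - 12037) = (-16*17 + 18632)*(-33923 - 12037) = (-272 + 18632)*(-45960) = 18360*(-45960) = -843825600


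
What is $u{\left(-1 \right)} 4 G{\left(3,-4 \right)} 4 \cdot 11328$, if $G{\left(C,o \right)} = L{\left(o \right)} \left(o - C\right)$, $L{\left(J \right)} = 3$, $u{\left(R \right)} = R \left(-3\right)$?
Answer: $-11418624$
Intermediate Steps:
$u{\left(R \right)} = - 3 R$
$G{\left(C,o \right)} = - 3 C + 3 o$ ($G{\left(C,o \right)} = 3 \left(o - C\right) = - 3 C + 3 o$)
$u{\left(-1 \right)} 4 G{\left(3,-4 \right)} 4 \cdot 11328 = \left(-3\right) \left(-1\right) 4 \left(\left(-3\right) 3 + 3 \left(-4\right)\right) 4 \cdot 11328 = 3 \cdot 4 \left(-9 - 12\right) 4 \cdot 11328 = 12 \left(-21\right) 4 \cdot 11328 = \left(-252\right) 4 \cdot 11328 = \left(-1008\right) 11328 = -11418624$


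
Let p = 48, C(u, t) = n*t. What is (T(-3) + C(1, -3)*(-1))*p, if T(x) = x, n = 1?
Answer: 0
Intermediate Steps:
C(u, t) = t (C(u, t) = 1*t = t)
(T(-3) + C(1, -3)*(-1))*p = (-3 - 3*(-1))*48 = (-3 + 3)*48 = 0*48 = 0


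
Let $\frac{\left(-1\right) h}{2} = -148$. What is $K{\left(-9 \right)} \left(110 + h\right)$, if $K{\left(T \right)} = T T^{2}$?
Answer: $-295974$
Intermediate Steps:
$h = 296$ ($h = \left(-2\right) \left(-148\right) = 296$)
$K{\left(T \right)} = T^{3}$
$K{\left(-9 \right)} \left(110 + h\right) = \left(-9\right)^{3} \left(110 + 296\right) = \left(-729\right) 406 = -295974$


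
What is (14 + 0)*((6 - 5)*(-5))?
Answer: -70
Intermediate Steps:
(14 + 0)*((6 - 5)*(-5)) = 14*(1*(-5)) = 14*(-5) = -70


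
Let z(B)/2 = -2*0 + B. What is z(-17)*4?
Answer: -136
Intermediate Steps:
z(B) = 2*B (z(B) = 2*(-2*0 + B) = 2*(0 + B) = 2*B)
z(-17)*4 = (2*(-17))*4 = -34*4 = -136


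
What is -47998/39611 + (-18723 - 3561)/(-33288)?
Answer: -59588825/109880914 ≈ -0.54230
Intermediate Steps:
-47998/39611 + (-18723 - 3561)/(-33288) = -47998*1/39611 - 22284*(-1/33288) = -47998/39611 + 1857/2774 = -59588825/109880914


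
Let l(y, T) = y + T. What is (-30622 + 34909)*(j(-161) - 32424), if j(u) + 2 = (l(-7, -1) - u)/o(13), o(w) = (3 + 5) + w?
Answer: -972853197/7 ≈ -1.3898e+8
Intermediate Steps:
l(y, T) = T + y
o(w) = 8 + w
j(u) = -50/21 - u/21 (j(u) = -2 + ((-1 - 7) - u)/(8 + 13) = -2 + (-8 - u)/21 = -2 + (-8 - u)*(1/21) = -2 + (-8/21 - u/21) = -50/21 - u/21)
(-30622 + 34909)*(j(-161) - 32424) = (-30622 + 34909)*((-50/21 - 1/21*(-161)) - 32424) = 4287*((-50/21 + 23/3) - 32424) = 4287*(37/7 - 32424) = 4287*(-226931/7) = -972853197/7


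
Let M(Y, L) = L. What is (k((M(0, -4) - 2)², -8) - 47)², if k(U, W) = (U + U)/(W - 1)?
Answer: 3025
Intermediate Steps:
k(U, W) = 2*U/(-1 + W) (k(U, W) = (2*U)/(-1 + W) = 2*U/(-1 + W))
(k((M(0, -4) - 2)², -8) - 47)² = (2*(-4 - 2)²/(-1 - 8) - 47)² = (2*(-6)²/(-9) - 47)² = (2*36*(-⅑) - 47)² = (-8 - 47)² = (-55)² = 3025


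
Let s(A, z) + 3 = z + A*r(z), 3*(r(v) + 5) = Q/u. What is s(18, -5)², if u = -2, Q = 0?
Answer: 9604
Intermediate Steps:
r(v) = -5 (r(v) = -5 + (0/(-2))/3 = -5 + (0*(-½))/3 = -5 + (⅓)*0 = -5 + 0 = -5)
s(A, z) = -3 + z - 5*A (s(A, z) = -3 + (z + A*(-5)) = -3 + (z - 5*A) = -3 + z - 5*A)
s(18, -5)² = (-3 - 5 - 5*18)² = (-3 - 5 - 90)² = (-98)² = 9604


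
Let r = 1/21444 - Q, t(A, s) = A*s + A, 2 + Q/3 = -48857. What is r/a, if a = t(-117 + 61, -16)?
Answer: 3143197189/18012960 ≈ 174.50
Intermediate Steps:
Q = -146577 (Q = -6 + 3*(-48857) = -6 - 146571 = -146577)
t(A, s) = A + A*s
a = 840 (a = (-117 + 61)*(1 - 16) = -56*(-15) = 840)
r = 3143197189/21444 (r = 1/21444 - 1*(-146577) = 1/21444 + 146577 = 3143197189/21444 ≈ 1.4658e+5)
r/a = (3143197189/21444)/840 = (3143197189/21444)*(1/840) = 3143197189/18012960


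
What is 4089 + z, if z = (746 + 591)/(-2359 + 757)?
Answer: 6549241/1602 ≈ 4088.2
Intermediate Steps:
z = -1337/1602 (z = 1337/(-1602) = 1337*(-1/1602) = -1337/1602 ≈ -0.83458)
4089 + z = 4089 - 1337/1602 = 6549241/1602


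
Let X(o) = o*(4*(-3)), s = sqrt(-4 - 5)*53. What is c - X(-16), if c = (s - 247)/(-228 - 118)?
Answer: -66185/346 - 159*I/346 ≈ -191.29 - 0.45954*I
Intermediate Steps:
s = 159*I (s = sqrt(-9)*53 = (3*I)*53 = 159*I ≈ 159.0*I)
X(o) = -12*o (X(o) = o*(-12) = -12*o)
c = 247/346 - 159*I/346 (c = (159*I - 247)/(-228 - 118) = (-247 + 159*I)/(-346) = (-247 + 159*I)*(-1/346) = 247/346 - 159*I/346 ≈ 0.71387 - 0.45954*I)
c - X(-16) = (247/346 - 159*I/346) - (-12)*(-16) = (247/346 - 159*I/346) - 1*192 = (247/346 - 159*I/346) - 192 = -66185/346 - 159*I/346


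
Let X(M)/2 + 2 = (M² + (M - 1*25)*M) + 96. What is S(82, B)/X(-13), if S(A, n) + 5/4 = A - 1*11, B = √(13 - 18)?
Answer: 279/6056 ≈ 0.046070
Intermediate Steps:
B = I*√5 (B = √(-5) = I*√5 ≈ 2.2361*I)
S(A, n) = -49/4 + A (S(A, n) = -5/4 + (A - 1*11) = -5/4 + (A - 11) = -5/4 + (-11 + A) = -49/4 + A)
X(M) = 188 + 2*M² + 2*M*(-25 + M) (X(M) = -4 + 2*((M² + (M - 1*25)*M) + 96) = -4 + 2*((M² + (M - 25)*M) + 96) = -4 + 2*((M² + (-25 + M)*M) + 96) = -4 + 2*((M² + M*(-25 + M)) + 96) = -4 + 2*(96 + M² + M*(-25 + M)) = -4 + (192 + 2*M² + 2*M*(-25 + M)) = 188 + 2*M² + 2*M*(-25 + M))
S(82, B)/X(-13) = (-49/4 + 82)/(188 - 50*(-13) + 4*(-13)²) = 279/(4*(188 + 650 + 4*169)) = 279/(4*(188 + 650 + 676)) = (279/4)/1514 = (279/4)*(1/1514) = 279/6056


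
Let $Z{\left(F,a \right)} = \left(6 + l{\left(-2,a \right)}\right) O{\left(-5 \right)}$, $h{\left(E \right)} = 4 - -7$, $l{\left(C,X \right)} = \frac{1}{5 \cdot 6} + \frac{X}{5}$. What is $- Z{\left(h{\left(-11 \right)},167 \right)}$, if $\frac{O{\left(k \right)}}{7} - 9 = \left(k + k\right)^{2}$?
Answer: $- \frac{902629}{30} \approx -30088.0$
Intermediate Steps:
$O{\left(k \right)} = 63 + 28 k^{2}$ ($O{\left(k \right)} = 63 + 7 \left(k + k\right)^{2} = 63 + 7 \left(2 k\right)^{2} = 63 + 7 \cdot 4 k^{2} = 63 + 28 k^{2}$)
$l{\left(C,X \right)} = \frac{1}{30} + \frac{X}{5}$ ($l{\left(C,X \right)} = \frac{1}{5} \cdot \frac{1}{6} + X \frac{1}{5} = \frac{1}{30} + \frac{X}{5}$)
$h{\left(E \right)} = 11$ ($h{\left(E \right)} = 4 + 7 = 11$)
$Z{\left(F,a \right)} = \frac{138103}{30} + \frac{763 a}{5}$ ($Z{\left(F,a \right)} = \left(6 + \left(\frac{1}{30} + \frac{a}{5}\right)\right) \left(63 + 28 \left(-5\right)^{2}\right) = \left(\frac{181}{30} + \frac{a}{5}\right) \left(63 + 28 \cdot 25\right) = \left(\frac{181}{30} + \frac{a}{5}\right) \left(63 + 700\right) = \left(\frac{181}{30} + \frac{a}{5}\right) 763 = \frac{138103}{30} + \frac{763 a}{5}$)
$- Z{\left(h{\left(-11 \right)},167 \right)} = - (\frac{138103}{30} + \frac{763}{5} \cdot 167) = - (\frac{138103}{30} + \frac{127421}{5}) = \left(-1\right) \frac{902629}{30} = - \frac{902629}{30}$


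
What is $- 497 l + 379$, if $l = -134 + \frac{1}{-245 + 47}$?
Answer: $\frac{13261943}{198} \approx 66980.0$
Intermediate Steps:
$l = - \frac{26533}{198}$ ($l = -134 + \frac{1}{-198} = -134 - \frac{1}{198} = - \frac{26533}{198} \approx -134.01$)
$- 497 l + 379 = \left(-497\right) \left(- \frac{26533}{198}\right) + 379 = \frac{13186901}{198} + 379 = \frac{13261943}{198}$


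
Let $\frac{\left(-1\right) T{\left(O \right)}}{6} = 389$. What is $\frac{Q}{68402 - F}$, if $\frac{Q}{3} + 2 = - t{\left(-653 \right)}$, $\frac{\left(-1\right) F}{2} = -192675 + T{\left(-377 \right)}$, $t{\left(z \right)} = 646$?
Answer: $\frac{243}{40202} \approx 0.0060445$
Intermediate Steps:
$T{\left(O \right)} = -2334$ ($T{\left(O \right)} = \left(-6\right) 389 = -2334$)
$F = 390018$ ($F = - 2 \left(-192675 - 2334\right) = \left(-2\right) \left(-195009\right) = 390018$)
$Q = -1944$ ($Q = -6 + 3 \left(\left(-1\right) 646\right) = -6 + 3 \left(-646\right) = -6 - 1938 = -1944$)
$\frac{Q}{68402 - F} = - \frac{1944}{68402 - 390018} = - \frac{1944}{-321616} = \left(-1944\right) \left(- \frac{1}{321616}\right) = \frac{243}{40202}$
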